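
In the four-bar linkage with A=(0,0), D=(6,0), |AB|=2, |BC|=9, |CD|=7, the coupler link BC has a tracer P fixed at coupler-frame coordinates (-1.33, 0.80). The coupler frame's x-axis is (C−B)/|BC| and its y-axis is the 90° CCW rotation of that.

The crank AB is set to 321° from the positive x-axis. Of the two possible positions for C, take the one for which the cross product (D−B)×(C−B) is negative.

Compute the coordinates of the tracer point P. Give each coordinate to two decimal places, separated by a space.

0.91 0.15

A=(0,0), D=(6.00,0)
B = A + 2.00·(cos321°, sin321°) = (1.5543, -1.2586)
|BD| = 4.6204
circle(B,9.00) ∩ circle(D,7.00): a=5.7731, h=6.9044
  candidates: C₊=(5.2282,6.9573) cross=31.902; C₋=(8.9899,-6.3293) cross=-31.902
  mode - wants cross < 0 → take C=(8.9899,-6.3293) (cross=-31.902)
ex = (C−B)/|BC| = (0.8262,-0.5634); ey = (0.5634,0.8262)
P = B + -1.33·ex + 0.80·ey = (0.9062,0.1516)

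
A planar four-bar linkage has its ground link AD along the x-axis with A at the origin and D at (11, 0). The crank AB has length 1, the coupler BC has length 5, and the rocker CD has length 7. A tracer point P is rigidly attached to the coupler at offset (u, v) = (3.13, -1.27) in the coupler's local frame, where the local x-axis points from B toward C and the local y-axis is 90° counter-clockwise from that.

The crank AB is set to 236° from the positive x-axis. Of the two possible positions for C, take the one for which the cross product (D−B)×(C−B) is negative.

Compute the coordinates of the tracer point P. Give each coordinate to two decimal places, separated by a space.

2.18 -2.81

A=(0,0), D=(11.00,0)
B = A + 1.00·(cos236°, sin236°) = (-0.5592, -0.8290)
|BD| = 11.5889
circle(B,5.00) ∩ circle(D,7.00): a=4.7590, h=1.5337
  candidates: C₊=(4.0779,1.0412) cross=17.774; C₋=(4.2973,-2.0184) cross=-17.774
  mode - wants cross < 0 → take C=(4.2973,-2.0184) (cross=-17.774)
ex = (C−B)/|BC| = (0.9713,-0.2379); ey = (0.2379,0.9713)
P = B + 3.13·ex + -1.27·ey = (2.1789,-2.8071)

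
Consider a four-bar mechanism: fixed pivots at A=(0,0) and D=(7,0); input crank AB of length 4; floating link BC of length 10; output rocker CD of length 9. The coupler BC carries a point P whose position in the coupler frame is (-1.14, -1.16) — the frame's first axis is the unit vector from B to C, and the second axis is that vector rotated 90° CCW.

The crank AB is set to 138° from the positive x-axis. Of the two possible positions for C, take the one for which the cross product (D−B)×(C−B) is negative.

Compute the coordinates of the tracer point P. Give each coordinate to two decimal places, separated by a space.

A=(0,0), D=(7.00,0)
B = A + 4.00·(cos138°, sin138°) = (-2.9726, 2.6765)
|BD| = 10.3255
circle(B,10.00) ∩ circle(D,9.00): a=6.0828, h=7.9372
  candidates: C₊=(4.9598,8.7657) cross=81.956; C₋=(0.8449,-6.5662) cross=-81.956
  mode - wants cross < 0 → take C=(0.8449,-6.5662) (cross=-81.956)
ex = (C−B)/|BC| = (0.3817,-0.9243); ey = (0.9243,0.3817)
P = B + -1.14·ex + -1.16·ey = (-4.4799,3.2874)

-4.48 3.29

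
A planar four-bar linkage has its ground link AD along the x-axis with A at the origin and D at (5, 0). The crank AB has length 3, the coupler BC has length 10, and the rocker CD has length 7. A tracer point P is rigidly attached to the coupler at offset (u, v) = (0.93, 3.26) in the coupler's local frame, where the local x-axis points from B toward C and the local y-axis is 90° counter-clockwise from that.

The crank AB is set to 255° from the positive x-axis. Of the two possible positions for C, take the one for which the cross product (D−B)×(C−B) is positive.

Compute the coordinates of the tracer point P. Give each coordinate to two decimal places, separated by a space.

A=(0,0), D=(5.00,0)
B = A + 3.00·(cos255°, sin255°) = (-0.7765, -2.8978)
|BD| = 6.4626
circle(B,10.00) ∩ circle(D,7.00): a=7.1771, h=6.9634
  candidates: C₊=(2.5163,6.5446) cross=45.002; C₋=(8.7610,-5.9038) cross=-45.002
  mode + wants cross > 0 → take C=(2.5163,6.5446) (cross=45.002)
ex = (C−B)/|BC| = (0.3293,0.9442); ey = (-0.9442,0.3293)
P = B + 0.93·ex + 3.26·ey = (-3.5484,-0.9462)

-3.55 -0.95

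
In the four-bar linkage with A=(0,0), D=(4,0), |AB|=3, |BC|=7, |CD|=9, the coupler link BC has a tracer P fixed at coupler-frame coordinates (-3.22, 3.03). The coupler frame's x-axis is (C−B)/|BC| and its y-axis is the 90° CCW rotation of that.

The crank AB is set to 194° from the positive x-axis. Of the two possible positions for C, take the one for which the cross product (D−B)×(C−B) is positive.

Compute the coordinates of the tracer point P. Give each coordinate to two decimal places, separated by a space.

A=(0,0), D=(4.00,0)
B = A + 3.00·(cos194°, sin194°) = (-2.9109, -0.7258)
|BD| = 6.9489
circle(B,7.00) ∩ circle(D,9.00): a=1.1719, h=6.9012
  candidates: C₊=(-2.4662,6.2601) cross=47.956; C₋=(-1.0246,-7.4668) cross=-47.956
  mode + wants cross > 0 → take C=(-2.4662,6.2601) (cross=47.956)
ex = (C−B)/|BC| = (0.0635,0.9980); ey = (-0.9980,0.0635)
P = B + -3.22·ex + 3.03·ey = (-6.1393,-3.7468)

-6.14 -3.75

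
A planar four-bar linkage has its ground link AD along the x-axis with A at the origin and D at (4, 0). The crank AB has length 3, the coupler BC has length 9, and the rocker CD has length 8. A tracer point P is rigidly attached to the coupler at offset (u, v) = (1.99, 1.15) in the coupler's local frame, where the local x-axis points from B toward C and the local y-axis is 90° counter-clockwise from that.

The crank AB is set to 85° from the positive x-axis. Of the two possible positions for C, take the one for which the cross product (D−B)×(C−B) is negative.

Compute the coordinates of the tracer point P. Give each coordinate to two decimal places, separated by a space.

1.01 0.82

A=(0,0), D=(4.00,0)
B = A + 3.00·(cos85°, sin85°) = (0.2615, 2.9886)
|BD| = 4.7863
circle(B,9.00) ∩ circle(D,8.00): a=4.1690, h=7.9762
  candidates: C₊=(8.4983,6.6155) cross=38.176; C₋=(-1.4625,-5.8448) cross=-38.176
  mode - wants cross < 0 → take C=(-1.4625,-5.8448) (cross=-38.176)
ex = (C−B)/|BC| = (-0.1916,-0.9815); ey = (0.9815,-0.1916)
P = B + 1.99·ex + 1.15·ey = (1.0090,0.8152)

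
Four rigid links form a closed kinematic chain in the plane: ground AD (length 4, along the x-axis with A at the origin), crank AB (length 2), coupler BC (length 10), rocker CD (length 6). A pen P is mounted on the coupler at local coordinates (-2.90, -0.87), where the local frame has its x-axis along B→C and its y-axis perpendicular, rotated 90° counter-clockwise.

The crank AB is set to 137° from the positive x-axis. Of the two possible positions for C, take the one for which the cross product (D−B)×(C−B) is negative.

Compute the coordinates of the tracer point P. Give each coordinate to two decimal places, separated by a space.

-4.11 2.84

A=(0,0), D=(4.00,0)
B = A + 2.00·(cos137°, sin137°) = (-1.4627, 1.3640)
|BD| = 5.6304
circle(B,10.00) ∩ circle(D,6.00): a=8.4986, h=5.2701
  candidates: C₊=(8.0595,4.4182) cross=29.673; C₋=(5.5061,-5.8079) cross=-29.673
  mode - wants cross < 0 → take C=(5.5061,-5.8079) (cross=-29.673)
ex = (C−B)/|BC| = (0.6969,-0.7172); ey = (0.7172,0.6969)
P = B + -2.90·ex + -0.87·ey = (-4.1076,2.8376)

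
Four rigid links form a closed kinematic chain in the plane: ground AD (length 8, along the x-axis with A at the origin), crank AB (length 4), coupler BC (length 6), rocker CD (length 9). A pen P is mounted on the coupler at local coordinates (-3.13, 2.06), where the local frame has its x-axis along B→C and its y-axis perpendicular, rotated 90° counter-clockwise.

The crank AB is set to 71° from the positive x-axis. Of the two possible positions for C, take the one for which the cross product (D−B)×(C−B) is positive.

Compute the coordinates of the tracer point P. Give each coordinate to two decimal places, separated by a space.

A=(0,0), D=(8.00,0)
B = A + 4.00·(cos71°, sin71°) = (1.3023, 3.7821)
|BD| = 7.6918
circle(B,6.00) ∩ circle(D,9.00): a=0.9207, h=5.9289
  candidates: C₊=(5.0193,8.4921) cross=45.604; C₋=(-0.8113,-1.8333) cross=-45.604
  mode + wants cross > 0 → take C=(5.0193,8.4921) (cross=45.604)
ex = (C−B)/|BC| = (0.6195,0.7850); ey = (-0.7850,0.6195)
P = B + -3.13·ex + 2.06·ey = (-2.2539,2.6012)

-2.25 2.60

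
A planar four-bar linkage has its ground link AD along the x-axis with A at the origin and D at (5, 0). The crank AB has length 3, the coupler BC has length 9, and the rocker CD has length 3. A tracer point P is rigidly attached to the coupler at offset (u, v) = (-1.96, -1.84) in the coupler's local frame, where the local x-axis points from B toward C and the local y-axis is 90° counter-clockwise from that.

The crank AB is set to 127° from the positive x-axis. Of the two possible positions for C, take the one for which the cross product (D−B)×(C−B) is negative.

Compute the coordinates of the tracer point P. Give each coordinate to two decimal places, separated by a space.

A=(0,0), D=(5.00,0)
B = A + 3.00·(cos127°, sin127°) = (-1.8054, 2.3959)
|BD| = 7.2149
circle(B,9.00) ∩ circle(D,3.00): a=8.5971, h=2.6626
  candidates: C₊=(7.1880,2.0525) cross=19.210; C₋=(5.4196,-2.9705) cross=-19.210
  mode - wants cross < 0 → take C=(5.4196,-2.9705) (cross=-19.210)
ex = (C−B)/|BC| = (0.8028,-0.5963); ey = (0.5963,0.8028)
P = B + -1.96·ex + -1.84·ey = (-4.4760,2.0875)

-4.48 2.09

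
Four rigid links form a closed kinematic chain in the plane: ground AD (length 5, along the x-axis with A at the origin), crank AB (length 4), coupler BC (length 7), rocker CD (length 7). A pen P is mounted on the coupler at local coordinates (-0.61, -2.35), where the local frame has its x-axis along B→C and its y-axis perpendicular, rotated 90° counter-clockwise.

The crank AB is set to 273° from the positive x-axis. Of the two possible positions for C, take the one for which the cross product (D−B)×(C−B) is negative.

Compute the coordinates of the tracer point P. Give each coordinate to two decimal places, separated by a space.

A=(0,0), D=(5.00,0)
B = A + 4.00·(cos273°, sin273°) = (0.2093, -3.9945)
|BD| = 6.2375
circle(B,7.00) ∩ circle(D,7.00): a=3.1188, h=6.2668
  candidates: C₊=(-1.4086,2.8159) cross=39.090; C₋=(6.6180,-6.8104) cross=-39.090
  mode - wants cross < 0 → take C=(6.6180,-6.8104) (cross=-39.090)
ex = (C−B)/|BC| = (0.9155,-0.4023); ey = (0.4023,0.9155)
P = B + -0.61·ex + -2.35·ey = (-1.2945,-5.9006)

-1.29 -5.90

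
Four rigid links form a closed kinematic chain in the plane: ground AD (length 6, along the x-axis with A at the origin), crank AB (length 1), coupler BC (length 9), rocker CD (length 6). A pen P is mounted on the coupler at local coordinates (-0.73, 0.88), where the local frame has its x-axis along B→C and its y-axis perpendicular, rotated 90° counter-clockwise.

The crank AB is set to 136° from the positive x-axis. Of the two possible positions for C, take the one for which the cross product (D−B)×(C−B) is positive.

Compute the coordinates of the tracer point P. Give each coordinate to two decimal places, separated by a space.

-1.83 0.98

A=(0,0), D=(6.00,0)
B = A + 1.00·(cos136°, sin136°) = (-0.7193, 0.6947)
|BD| = 6.7552
circle(B,9.00) ∩ circle(D,6.00): a=6.7084, h=5.9998
  candidates: C₊=(6.5704,5.9728) cross=40.530; C₋=(5.3365,-5.9632) cross=-40.530
  mode + wants cross > 0 → take C=(6.5704,5.9728) (cross=40.530)
ex = (C−B)/|BC| = (0.8100,0.5865); ey = (-0.5865,0.8100)
P = B + -0.73·ex + 0.88·ey = (-1.8267,0.9793)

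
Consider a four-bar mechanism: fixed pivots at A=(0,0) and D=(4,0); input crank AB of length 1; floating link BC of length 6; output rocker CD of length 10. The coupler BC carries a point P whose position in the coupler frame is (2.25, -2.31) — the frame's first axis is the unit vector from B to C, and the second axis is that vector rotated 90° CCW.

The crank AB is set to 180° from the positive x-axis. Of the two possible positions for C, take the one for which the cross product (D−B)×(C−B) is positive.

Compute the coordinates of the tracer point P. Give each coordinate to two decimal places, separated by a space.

-0.71 3.21

A=(0,0), D=(4.00,0)
B = A + 1.00·(cos180°, sin180°) = (-1.0000, 0.0000)
|BD| = 5.0000
circle(B,6.00) ∩ circle(D,10.00): a=-3.9000, h=4.5596
  candidates: C₊=(-4.9000,4.5596) cross=22.798; C₋=(-4.9000,-4.5596) cross=-22.798
  mode + wants cross > 0 → take C=(-4.9000,4.5596) (cross=22.798)
ex = (C−B)/|BC| = (-0.6500,0.7599); ey = (-0.7599,-0.6500)
P = B + 2.25·ex + -2.31·ey = (-0.7071,3.2114)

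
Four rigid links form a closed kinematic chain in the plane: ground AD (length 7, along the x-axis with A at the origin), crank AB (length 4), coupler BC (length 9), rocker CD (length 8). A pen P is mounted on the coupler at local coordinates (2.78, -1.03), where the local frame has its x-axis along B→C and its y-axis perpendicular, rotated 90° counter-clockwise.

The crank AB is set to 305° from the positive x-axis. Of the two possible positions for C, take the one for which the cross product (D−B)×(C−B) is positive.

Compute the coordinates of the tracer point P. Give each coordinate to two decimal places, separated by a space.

3.03 -0.40

A=(0,0), D=(7.00,0)
B = A + 4.00·(cos305°, sin305°) = (2.2943, -3.2766)
|BD| = 5.7341
circle(B,9.00) ∩ circle(D,8.00): a=4.3494, h=7.8793
  candidates: C₊=(1.3612,5.6749) cross=45.180; C₋=(10.3661,-7.2574) cross=-45.180
  mode + wants cross > 0 → take C=(1.3612,5.6749) (cross=45.180)
ex = (C−B)/|BC| = (-0.1037,0.9946); ey = (-0.9946,-0.1037)
P = B + 2.78·ex + -1.03·ey = (3.0305,-0.4048)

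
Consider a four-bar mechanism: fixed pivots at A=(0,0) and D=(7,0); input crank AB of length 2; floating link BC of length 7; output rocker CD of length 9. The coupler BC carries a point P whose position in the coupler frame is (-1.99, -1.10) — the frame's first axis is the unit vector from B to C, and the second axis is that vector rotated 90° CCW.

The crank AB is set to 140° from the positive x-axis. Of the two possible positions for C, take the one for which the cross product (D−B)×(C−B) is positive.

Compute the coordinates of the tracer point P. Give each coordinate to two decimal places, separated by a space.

A=(0,0), D=(7.00,0)
B = A + 2.00·(cos140°, sin140°) = (-1.5321, 1.2856)
|BD| = 8.6284
circle(B,7.00) ∩ circle(D,9.00): a=2.4599, h=6.5536
  candidates: C₊=(1.8767,7.3995) cross=56.547; C₋=(-0.0761,-5.5613) cross=-56.547
  mode + wants cross > 0 → take C=(1.8767,7.3995) (cross=56.547)
ex = (C−B)/|BC| = (0.4870,0.8734); ey = (-0.8734,0.4870)
P = B + -1.99·ex + -1.10·ey = (-1.5404,-0.9882)

-1.54 -0.99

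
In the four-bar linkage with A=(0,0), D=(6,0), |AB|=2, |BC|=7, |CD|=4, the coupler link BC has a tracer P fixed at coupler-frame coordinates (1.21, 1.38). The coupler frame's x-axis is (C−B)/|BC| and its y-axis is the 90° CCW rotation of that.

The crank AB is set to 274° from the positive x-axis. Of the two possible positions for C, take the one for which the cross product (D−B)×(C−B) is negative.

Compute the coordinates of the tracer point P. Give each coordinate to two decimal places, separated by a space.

1.68 -1.00

A=(0,0), D=(6.00,0)
B = A + 2.00·(cos274°, sin274°) = (0.1395, -1.9951)
|BD| = 6.1908
circle(B,7.00) ∩ circle(D,4.00): a=5.7606, h=3.9768
  candidates: C₊=(4.3112,3.6260) cross=24.620; C₋=(6.8744,-3.9033) cross=-24.620
  mode - wants cross < 0 → take C=(6.8744,-3.9033) (cross=-24.620)
ex = (C−B)/|BC| = (0.9621,-0.2726); ey = (0.2726,0.9621)
P = B + 1.21·ex + 1.38·ey = (1.6799,-0.9972)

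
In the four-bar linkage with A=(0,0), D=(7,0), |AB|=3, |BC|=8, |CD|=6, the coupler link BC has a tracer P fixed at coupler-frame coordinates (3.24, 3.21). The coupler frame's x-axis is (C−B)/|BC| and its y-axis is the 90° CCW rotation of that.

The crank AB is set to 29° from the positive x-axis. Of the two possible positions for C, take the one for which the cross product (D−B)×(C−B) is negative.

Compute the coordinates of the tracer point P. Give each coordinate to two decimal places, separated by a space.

6.86 -0.24

A=(0,0), D=(7.00,0)
B = A + 3.00·(cos29°, sin29°) = (2.6239, 1.4544)
|BD| = 4.6115
circle(B,8.00) ∩ circle(D,6.00): a=5.3416, h=5.9554
  candidates: C₊=(9.5712,5.4212) cross=27.463; C₋=(5.8146,-5.8817) cross=-27.463
  mode - wants cross < 0 → take C=(5.8146,-5.8817) (cross=-27.463)
ex = (C−B)/|BC| = (0.3988,-0.9170); ey = (0.9170,0.3988)
P = B + 3.24·ex + 3.21·ey = (6.8597,-0.2364)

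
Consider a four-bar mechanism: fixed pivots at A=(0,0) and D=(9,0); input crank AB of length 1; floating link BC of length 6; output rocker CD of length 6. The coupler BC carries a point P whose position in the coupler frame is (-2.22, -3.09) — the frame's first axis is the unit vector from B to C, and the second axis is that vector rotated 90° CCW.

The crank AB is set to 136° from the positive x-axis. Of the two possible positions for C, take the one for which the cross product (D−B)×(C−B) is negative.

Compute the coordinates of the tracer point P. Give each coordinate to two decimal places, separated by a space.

A=(0,0), D=(9.00,0)
B = A + 1.00·(cos136°, sin136°) = (-0.7193, 0.6947)
|BD| = 9.7441
circle(B,6.00) ∩ circle(D,6.00): a=4.8721, h=3.5019
  candidates: C₊=(4.3900,3.8403) cross=34.123; C₋=(3.8907,-3.1456) cross=-34.123
  mode - wants cross < 0 → take C=(3.8907,-3.1456) (cross=-34.123)
ex = (C−B)/|BC| = (0.7683,-0.6400); ey = (0.6400,0.7683)
P = B + -2.22·ex + -3.09·ey = (-4.4028,-0.2586)

-4.40 -0.26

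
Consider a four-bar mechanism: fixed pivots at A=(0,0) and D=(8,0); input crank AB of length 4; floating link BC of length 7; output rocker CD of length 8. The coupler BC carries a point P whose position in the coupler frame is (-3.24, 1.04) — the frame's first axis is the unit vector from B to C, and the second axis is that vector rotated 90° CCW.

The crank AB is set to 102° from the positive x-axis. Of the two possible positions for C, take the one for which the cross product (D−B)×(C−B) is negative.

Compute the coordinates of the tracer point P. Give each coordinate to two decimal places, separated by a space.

A=(0,0), D=(8.00,0)
B = A + 4.00·(cos102°, sin102°) = (-0.8316, 3.9126)
|BD| = 9.6595
circle(B,7.00) ∩ circle(D,8.00): a=4.0533, h=5.7071
  candidates: C₊=(5.1859,7.4887) cross=55.127; C₋=(0.5626,-2.9471) cross=-55.127
  mode - wants cross < 0 → take C=(0.5626,-2.9471) (cross=-55.127)
ex = (C−B)/|BC| = (0.1992,-0.9800); ey = (0.9800,0.1992)
P = B + -3.24·ex + 1.04·ey = (-0.4578,7.2948)

-0.46 7.29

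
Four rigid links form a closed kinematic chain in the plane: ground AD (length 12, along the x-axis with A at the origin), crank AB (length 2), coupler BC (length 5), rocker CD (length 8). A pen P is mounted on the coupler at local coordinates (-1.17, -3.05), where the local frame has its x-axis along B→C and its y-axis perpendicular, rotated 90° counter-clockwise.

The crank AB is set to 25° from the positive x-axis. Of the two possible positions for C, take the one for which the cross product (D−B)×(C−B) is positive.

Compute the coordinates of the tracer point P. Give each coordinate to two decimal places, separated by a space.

A=(0,0), D=(12.00,0)
B = A + 2.00·(cos25°, sin25°) = (1.8126, 0.8452)
|BD| = 10.2224
circle(B,5.00) ∩ circle(D,8.00): a=3.2036, h=3.8389
  candidates: C₊=(5.3227,4.4061) cross=39.242; C₋=(4.6878,-3.2454) cross=-39.242
  mode + wants cross > 0 → take C=(5.3227,4.4061) (cross=39.242)
ex = (C−B)/|BC| = (0.7020,0.7122); ey = (-0.7122,0.7020)
P = B + -1.17·ex + -3.05·ey = (3.1634,-2.1291)

3.16 -2.13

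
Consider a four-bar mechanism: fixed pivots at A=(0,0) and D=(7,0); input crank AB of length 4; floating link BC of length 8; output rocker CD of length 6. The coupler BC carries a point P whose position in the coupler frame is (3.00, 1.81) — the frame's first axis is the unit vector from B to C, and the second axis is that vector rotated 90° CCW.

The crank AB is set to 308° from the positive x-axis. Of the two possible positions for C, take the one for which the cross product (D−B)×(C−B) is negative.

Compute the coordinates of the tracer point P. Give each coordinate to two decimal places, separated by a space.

5.81 -2.11

A=(0,0), D=(7.00,0)
B = A + 4.00·(cos308°, sin308°) = (2.4626, -3.1520)
|BD| = 5.5248
circle(B,8.00) ∩ circle(D,6.00): a=5.2964, h=5.9957
  candidates: C₊=(3.3918,4.7938) cross=33.125; C₋=(10.2332,-5.0544) cross=-33.125
  mode - wants cross < 0 → take C=(10.2332,-5.0544) (cross=-33.125)
ex = (C−B)/|BC| = (0.9713,-0.2378); ey = (0.2378,0.9713)
P = B + 3.00·ex + 1.81·ey = (5.8070,-2.1073)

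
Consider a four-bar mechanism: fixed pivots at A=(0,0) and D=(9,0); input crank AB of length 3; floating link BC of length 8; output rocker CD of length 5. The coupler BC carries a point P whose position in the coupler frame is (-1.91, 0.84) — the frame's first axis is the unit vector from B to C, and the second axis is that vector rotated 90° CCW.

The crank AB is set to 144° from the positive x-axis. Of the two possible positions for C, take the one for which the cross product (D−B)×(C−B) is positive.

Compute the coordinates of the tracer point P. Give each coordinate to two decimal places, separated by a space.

A=(0,0), D=(9.00,0)
B = A + 3.00·(cos144°, sin144°) = (-2.4271, 1.7634)
|BD| = 11.5623
circle(B,8.00) ∩ circle(D,5.00): a=7.4677, h=2.8695
  candidates: C₊=(5.3909,3.4604) cross=33.178; C₋=(4.5156,-2.2114) cross=-33.178
  mode + wants cross > 0 → take C=(5.3909,3.4604) (cross=33.178)
ex = (C−B)/|BC| = (0.9772,0.2121); ey = (-0.2121,0.9772)
P = B + -1.91·ex + 0.84·ey = (-4.4718,2.1791)

-4.47 2.18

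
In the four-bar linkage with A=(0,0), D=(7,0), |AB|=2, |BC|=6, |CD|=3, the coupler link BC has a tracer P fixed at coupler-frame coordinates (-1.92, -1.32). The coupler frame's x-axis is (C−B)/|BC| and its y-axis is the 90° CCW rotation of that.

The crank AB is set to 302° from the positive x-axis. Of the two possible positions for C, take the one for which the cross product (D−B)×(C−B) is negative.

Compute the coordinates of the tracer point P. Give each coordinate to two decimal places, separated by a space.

-1.10 -2.57

A=(0,0), D=(7.00,0)
B = A + 2.00·(cos302°, sin302°) = (1.0598, -1.6961)
|BD| = 6.1776
circle(B,6.00) ∩ circle(D,3.00): a=5.2741, h=2.8607
  candidates: C₊=(5.3458,2.5027) cross=17.672; C₋=(6.9167,-2.9988) cross=-17.672
  mode - wants cross < 0 → take C=(6.9167,-2.9988) (cross=-17.672)
ex = (C−B)/|BC| = (0.9761,-0.2171); ey = (0.2171,0.9761)
P = B + -1.92·ex + -1.32·ey = (-1.1010,-2.5677)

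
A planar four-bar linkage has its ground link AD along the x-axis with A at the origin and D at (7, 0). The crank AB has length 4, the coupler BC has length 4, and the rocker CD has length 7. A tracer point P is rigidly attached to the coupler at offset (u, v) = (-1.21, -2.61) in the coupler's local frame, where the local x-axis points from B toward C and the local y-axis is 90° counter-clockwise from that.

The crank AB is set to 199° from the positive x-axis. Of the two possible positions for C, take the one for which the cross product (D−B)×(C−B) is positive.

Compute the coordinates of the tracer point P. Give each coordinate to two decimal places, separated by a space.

A=(0,0), D=(7.00,0)
B = A + 4.00·(cos199°, sin199°) = (-3.7821, -1.3023)
|BD| = 10.8604
circle(B,4.00) ∩ circle(D,7.00): a=3.9109, h=0.8394
  candidates: C₊=(-0.0000,0.0000) cross=9.116; C₋=(0.2013,-1.6666) cross=-9.116
  mode + wants cross > 0 → take C=(-0.0000,0.0000) (cross=9.116)
ex = (C−B)/|BC| = (0.9455,0.3256); ey = (-0.3256,0.9455)
P = B + -1.21·ex + -2.61·ey = (-4.0764,-4.1640)

-4.08 -4.16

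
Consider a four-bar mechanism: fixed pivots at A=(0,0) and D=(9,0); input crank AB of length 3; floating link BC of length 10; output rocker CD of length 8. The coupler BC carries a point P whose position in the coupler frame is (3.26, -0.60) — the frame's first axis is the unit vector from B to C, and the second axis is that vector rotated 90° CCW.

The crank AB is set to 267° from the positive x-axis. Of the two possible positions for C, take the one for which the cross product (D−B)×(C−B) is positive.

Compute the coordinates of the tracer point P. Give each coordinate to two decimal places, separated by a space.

1.71 -0.26

A=(0,0), D=(9.00,0)
B = A + 3.00·(cos267°, sin267°) = (-0.1570, -2.9959)
|BD| = 9.6346
circle(B,10.00) ∩ circle(D,8.00): a=6.6856, h=7.4366
  candidates: C₊=(3.8847,6.1509) cross=71.649; C₋=(8.5096,-7.9850) cross=-71.649
  mode + wants cross > 0 → take C=(3.8847,6.1509) (cross=71.649)
ex = (C−B)/|BC| = (0.4042,0.9147); ey = (-0.9147,0.4042)
P = B + 3.26·ex + -0.60·ey = (1.7094,-0.2565)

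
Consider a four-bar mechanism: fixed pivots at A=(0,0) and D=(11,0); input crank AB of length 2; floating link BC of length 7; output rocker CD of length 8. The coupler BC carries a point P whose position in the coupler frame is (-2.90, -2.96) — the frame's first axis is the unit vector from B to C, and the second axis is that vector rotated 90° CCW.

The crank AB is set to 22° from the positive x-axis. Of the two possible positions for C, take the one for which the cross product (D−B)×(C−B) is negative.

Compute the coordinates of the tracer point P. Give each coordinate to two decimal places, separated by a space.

-2.12 1.93

A=(0,0), D=(11.00,0)
B = A + 2.00·(cos22°, sin22°) = (1.8544, 0.7492)
|BD| = 9.1763
circle(B,7.00) ∩ circle(D,8.00): a=3.7708, h=5.8975
  candidates: C₊=(6.0941,6.3192) cross=54.117; C₋=(5.1311,-5.4365) cross=-54.117
  mode - wants cross < 0 → take C=(5.1311,-5.4365) (cross=-54.117)
ex = (C−B)/|BC| = (0.4681,-0.8837); ey = (0.8837,0.4681)
P = B + -2.90·ex + -2.96·ey = (-2.1188,1.9263)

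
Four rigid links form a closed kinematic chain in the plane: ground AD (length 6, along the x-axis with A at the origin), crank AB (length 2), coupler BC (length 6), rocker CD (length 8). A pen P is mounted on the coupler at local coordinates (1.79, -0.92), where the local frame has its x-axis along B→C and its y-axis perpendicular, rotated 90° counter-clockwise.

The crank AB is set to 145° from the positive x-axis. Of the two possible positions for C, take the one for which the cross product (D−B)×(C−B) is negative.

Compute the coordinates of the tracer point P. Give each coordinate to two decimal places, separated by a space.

A=(0,0), D=(6.00,0)
B = A + 2.00·(cos145°, sin145°) = (-1.6383, 1.1472)
|BD| = 7.7240
circle(B,6.00) ∩ circle(D,8.00): a=2.0494, h=5.6391
  candidates: C₊=(1.2259,6.4194) cross=43.556; C₋=(-0.4491,-4.7338) cross=-43.556
  mode - wants cross < 0 → take C=(-0.4491,-4.7338) (cross=-43.556)
ex = (C−B)/|BC| = (0.1982,-0.9802); ey = (0.9802,0.1982)
P = B + 1.79·ex + -0.92·ey = (-2.1853,-0.7897)

-2.19 -0.79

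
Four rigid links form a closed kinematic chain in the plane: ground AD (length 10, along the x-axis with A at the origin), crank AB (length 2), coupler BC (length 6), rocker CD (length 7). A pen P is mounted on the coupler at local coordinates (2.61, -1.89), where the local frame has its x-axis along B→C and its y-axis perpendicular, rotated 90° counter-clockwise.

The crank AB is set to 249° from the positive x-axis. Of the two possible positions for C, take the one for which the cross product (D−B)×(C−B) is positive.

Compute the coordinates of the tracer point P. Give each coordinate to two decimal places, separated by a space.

A=(0,0), D=(10.00,0)
B = A + 2.00·(cos249°, sin249°) = (-0.7167, -1.8672)
|BD| = 10.8782
circle(B,6.00) ∩ circle(D,7.00): a=4.8416, h=3.5439
  candidates: C₊=(3.4447,2.4552) cross=38.551; C₋=(4.6613,-4.5275) cross=-38.551
  mode + wants cross > 0 → take C=(3.4447,2.4552) (cross=38.551)
ex = (C−B)/|BC| = (0.6936,0.7204); ey = (-0.7204,0.6936)
P = B + 2.61·ex + -1.89·ey = (2.4550,-1.2978)

2.46 -1.30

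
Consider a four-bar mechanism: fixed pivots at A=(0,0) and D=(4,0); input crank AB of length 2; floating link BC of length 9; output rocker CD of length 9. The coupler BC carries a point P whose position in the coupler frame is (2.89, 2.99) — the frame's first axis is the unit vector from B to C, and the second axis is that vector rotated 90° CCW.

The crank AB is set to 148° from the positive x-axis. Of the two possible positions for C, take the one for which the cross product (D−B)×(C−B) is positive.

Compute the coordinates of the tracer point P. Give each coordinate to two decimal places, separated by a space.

A=(0,0), D=(4.00,0)
B = A + 2.00·(cos148°, sin148°) = (-1.6961, 1.0598)
|BD| = 5.7939
circle(B,9.00) ∩ circle(D,9.00): a=2.8969, h=8.5210
  candidates: C₊=(2.7107,8.9072) cross=49.370; C₋=(-0.4068,-7.8473) cross=-49.370
  mode + wants cross > 0 → take C=(2.7107,8.9072) (cross=49.370)
ex = (C−B)/|BC| = (0.4896,0.8719); ey = (-0.8719,0.4896)
P = B + 2.89·ex + 2.99·ey = (-2.8881,5.0437)

-2.89 5.04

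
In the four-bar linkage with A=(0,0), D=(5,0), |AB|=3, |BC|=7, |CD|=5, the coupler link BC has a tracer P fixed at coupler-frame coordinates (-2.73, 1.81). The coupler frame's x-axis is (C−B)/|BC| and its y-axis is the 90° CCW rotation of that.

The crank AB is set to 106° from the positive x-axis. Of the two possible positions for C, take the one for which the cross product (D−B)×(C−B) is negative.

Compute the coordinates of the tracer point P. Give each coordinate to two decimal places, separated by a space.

A=(0,0), D=(5.00,0)
B = A + 3.00·(cos106°, sin106°) = (-0.8269, 2.8838)
|BD| = 6.5015
circle(B,7.00) ∩ circle(D,5.00): a=5.0965, h=4.7985
  candidates: C₊=(5.8692,4.9239) cross=31.198; C₋=(1.6123,-3.6775) cross=-31.198
  mode - wants cross < 0 → take C=(1.6123,-3.6775) (cross=-31.198)
ex = (C−B)/|BC| = (0.3485,-0.9373); ey = (0.9373,0.3485)
P = B + -2.73·ex + 1.81·ey = (-0.0817,6.0734)

-0.08 6.07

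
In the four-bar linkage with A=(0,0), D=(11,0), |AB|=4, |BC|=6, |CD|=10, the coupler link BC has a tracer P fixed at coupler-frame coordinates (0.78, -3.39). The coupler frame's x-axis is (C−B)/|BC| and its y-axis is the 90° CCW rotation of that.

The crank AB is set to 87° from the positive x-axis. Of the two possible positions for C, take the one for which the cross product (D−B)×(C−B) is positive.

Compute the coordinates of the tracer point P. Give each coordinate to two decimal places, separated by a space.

2.99 1.90

A=(0,0), D=(11.00,0)
B = A + 4.00·(cos87°, sin87°) = (0.2093, 3.9945)
|BD| = 11.5063
circle(B,6.00) ∩ circle(D,10.00): a=2.9720, h=5.2122
  candidates: C₊=(4.8060,7.8508) cross=59.973; C₋=(1.1871,-1.9253) cross=-59.973
  mode + wants cross > 0 → take C=(4.8060,7.8508) (cross=59.973)
ex = (C−B)/|BC| = (0.7661,0.6427); ey = (-0.6427,0.7661)
P = B + 0.78·ex + -3.39·ey = (2.9857,1.8987)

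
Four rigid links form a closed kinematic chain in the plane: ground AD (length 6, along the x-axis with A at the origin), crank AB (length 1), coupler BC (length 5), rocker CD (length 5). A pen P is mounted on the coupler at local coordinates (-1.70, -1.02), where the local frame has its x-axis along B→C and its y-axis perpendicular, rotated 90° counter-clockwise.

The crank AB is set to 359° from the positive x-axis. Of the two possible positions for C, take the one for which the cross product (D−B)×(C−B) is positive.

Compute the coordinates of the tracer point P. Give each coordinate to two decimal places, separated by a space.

A=(0,0), D=(6.00,0)
B = A + 1.00·(cos359°, sin359°) = (0.9998, -0.0175)
|BD| = 5.0002
circle(B,5.00) ∩ circle(D,5.00): a=2.5001, h=4.3301
  candidates: C₊=(3.4848,4.3213) cross=21.651; C₋=(3.5150,-4.3388) cross=-21.651
  mode + wants cross > 0 → take C=(3.4848,4.3213) (cross=21.651)
ex = (C−B)/|BC| = (0.4970,0.8678); ey = (-0.8678,0.4970)
P = B + -1.70·ex + -1.02·ey = (1.0401,-1.9996)

1.04 -2.00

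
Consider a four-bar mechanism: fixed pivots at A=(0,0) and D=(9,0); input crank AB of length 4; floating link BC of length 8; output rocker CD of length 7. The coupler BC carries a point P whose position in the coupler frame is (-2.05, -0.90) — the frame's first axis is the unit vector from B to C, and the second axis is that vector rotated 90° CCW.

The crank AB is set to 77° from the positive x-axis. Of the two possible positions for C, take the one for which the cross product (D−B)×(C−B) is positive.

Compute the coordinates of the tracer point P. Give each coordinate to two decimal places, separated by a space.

A=(0,0), D=(9.00,0)
B = A + 4.00·(cos77°, sin77°) = (0.8998, 3.8975)
|BD| = 8.9891
circle(B,8.00) ∩ circle(D,7.00): a=5.3289, h=5.9668
  candidates: C₊=(8.2888,6.9638) cross=53.636; C₋=(3.1147,-3.7898) cross=-53.636
  mode + wants cross > 0 → take C=(8.2888,6.9638) (cross=53.636)
ex = (C−B)/|BC| = (0.9236,0.3833); ey = (-0.3833,0.9236)
P = B + -2.05·ex + -0.90·ey = (-0.6487,2.2805)

-0.65 2.28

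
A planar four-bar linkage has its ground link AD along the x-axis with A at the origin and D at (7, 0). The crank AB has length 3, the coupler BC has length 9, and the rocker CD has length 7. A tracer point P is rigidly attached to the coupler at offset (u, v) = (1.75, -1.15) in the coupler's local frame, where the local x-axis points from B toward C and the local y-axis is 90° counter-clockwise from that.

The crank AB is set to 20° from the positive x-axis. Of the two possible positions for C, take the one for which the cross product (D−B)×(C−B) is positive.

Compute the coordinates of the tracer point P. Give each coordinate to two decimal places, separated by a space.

4.91 1.11

A=(0,0), D=(7.00,0)
B = A + 3.00·(cos20°, sin20°) = (2.8191, 1.0261)
|BD| = 4.3050
circle(B,9.00) ∩ circle(D,7.00): a=5.8691, h=6.8230
  candidates: C₊=(10.1453,6.2536) cross=29.373; C₋=(6.8928,-6.9992) cross=-29.373
  mode + wants cross > 0 → take C=(10.1453,6.2536) (cross=29.373)
ex = (C−B)/|BC| = (0.8140,0.5808); ey = (-0.5808,0.8140)
P = B + 1.75·ex + -1.15·ey = (4.9116,1.1064)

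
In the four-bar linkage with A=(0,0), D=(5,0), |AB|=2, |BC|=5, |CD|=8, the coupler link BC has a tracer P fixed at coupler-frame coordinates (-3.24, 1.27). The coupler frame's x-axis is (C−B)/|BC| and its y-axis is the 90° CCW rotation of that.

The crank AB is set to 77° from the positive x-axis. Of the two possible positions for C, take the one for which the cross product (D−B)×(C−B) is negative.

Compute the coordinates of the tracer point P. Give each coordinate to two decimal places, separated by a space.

A=(0,0), D=(5.00,0)
B = A + 2.00·(cos77°, sin77°) = (0.4499, 1.9487)
|BD| = 4.9498
circle(B,5.00) ∩ circle(D,8.00): a=-1.4646, h=4.7807
  candidates: C₊=(0.9857,6.9199) cross=23.664; C₋=(-2.7786,-1.8693) cross=-23.664
  mode - wants cross < 0 → take C=(-2.7786,-1.8693) (cross=-23.664)
ex = (C−B)/|BC| = (-0.6457,-0.7636); ey = (0.7636,-0.6457)
P = B + -3.24·ex + 1.27·ey = (3.5117,3.6028)

3.51 3.60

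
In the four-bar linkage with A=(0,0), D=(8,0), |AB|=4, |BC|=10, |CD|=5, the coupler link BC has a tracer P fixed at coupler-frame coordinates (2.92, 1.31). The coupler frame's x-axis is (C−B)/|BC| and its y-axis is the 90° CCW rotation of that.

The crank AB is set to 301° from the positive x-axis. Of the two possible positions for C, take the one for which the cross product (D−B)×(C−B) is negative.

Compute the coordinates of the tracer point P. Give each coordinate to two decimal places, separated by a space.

A=(0,0), D=(8.00,0)
B = A + 4.00·(cos301°, sin301°) = (2.0602, -3.4287)
|BD| = 6.8584
circle(B,10.00) ∩ circle(D,5.00): a=8.8969, h=4.5656
  candidates: C₊=(7.4831,4.9732) cross=31.312; C₋=(12.0480,-2.9350) cross=-31.312
  mode - wants cross < 0 → take C=(12.0480,-2.9350) (cross=-31.312)
ex = (C−B)/|BC| = (0.9988,0.0494); ey = (-0.0494,0.9988)
P = B + 2.92·ex + 1.31·ey = (4.9119,-1.9761)

4.91 -1.98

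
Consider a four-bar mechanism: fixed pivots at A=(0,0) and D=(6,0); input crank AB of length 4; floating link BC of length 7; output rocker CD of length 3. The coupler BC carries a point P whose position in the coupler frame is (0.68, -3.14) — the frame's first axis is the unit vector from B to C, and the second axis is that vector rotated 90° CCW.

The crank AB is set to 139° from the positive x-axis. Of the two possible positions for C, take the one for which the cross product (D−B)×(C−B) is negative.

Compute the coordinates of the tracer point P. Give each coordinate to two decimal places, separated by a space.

A=(0,0), D=(6.00,0)
B = A + 4.00·(cos139°, sin139°) = (-3.0188, 2.6242)
|BD| = 9.3929
circle(B,7.00) ∩ circle(D,3.00): a=6.8257, h=1.5523
  candidates: C₊=(3.9688,2.2077) cross=14.581; C₋=(3.1014,-0.7733) cross=-14.581
  mode - wants cross < 0 → take C=(3.1014,-0.7733) (cross=-14.581)
ex = (C−B)/|BC| = (0.8743,-0.4854); ey = (0.4854,0.8743)
P = B + 0.68·ex + -3.14·ey = (-3.9483,-0.4512)

-3.95 -0.45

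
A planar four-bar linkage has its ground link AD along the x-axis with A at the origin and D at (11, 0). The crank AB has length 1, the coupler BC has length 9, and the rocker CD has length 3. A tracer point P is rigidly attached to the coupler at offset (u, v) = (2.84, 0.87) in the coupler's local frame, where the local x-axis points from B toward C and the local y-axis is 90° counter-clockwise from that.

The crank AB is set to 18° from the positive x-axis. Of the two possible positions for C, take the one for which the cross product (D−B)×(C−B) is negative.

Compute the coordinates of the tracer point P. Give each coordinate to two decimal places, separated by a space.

3.92 0.22

A=(0,0), D=(11.00,0)
B = A + 1.00·(cos18°, sin18°) = (0.9511, 0.3090)
|BD| = 10.0537
circle(B,9.00) ∩ circle(D,3.00): a=8.6076, h=2.6285
  candidates: C₊=(9.6354,2.6717) cross=26.426; C₋=(9.4738,-2.5828) cross=-26.426
  mode - wants cross < 0 → take C=(9.4738,-2.5828) (cross=-26.426)
ex = (C−B)/|BC| = (0.9470,-0.3213); ey = (0.3213,0.9470)
P = B + 2.84·ex + 0.87·ey = (3.9200,0.2204)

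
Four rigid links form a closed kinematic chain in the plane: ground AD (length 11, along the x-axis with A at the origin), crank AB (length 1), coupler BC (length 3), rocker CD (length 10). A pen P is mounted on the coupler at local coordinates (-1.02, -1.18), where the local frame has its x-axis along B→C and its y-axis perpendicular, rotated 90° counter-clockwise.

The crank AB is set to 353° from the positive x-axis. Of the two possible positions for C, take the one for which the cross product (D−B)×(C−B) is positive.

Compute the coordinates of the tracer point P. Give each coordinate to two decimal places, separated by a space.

A=(0,0), D=(11.00,0)
B = A + 1.00·(cos353°, sin353°) = (0.9925, -0.1219)
|BD| = 10.0082
circle(B,3.00) ∩ circle(D,10.00): a=0.4578, h=2.9649
  candidates: C₊=(1.4142,2.8483) cross=29.673; C₋=(1.4864,-3.0809) cross=-29.673
  mode + wants cross > 0 → take C=(1.4142,2.8483) (cross=29.673)
ex = (C−B)/|BC| = (0.1406,0.9901); ey = (-0.9901,0.1406)
P = B + -1.02·ex + -1.18·ey = (2.0175,-1.2976)

2.02 -1.30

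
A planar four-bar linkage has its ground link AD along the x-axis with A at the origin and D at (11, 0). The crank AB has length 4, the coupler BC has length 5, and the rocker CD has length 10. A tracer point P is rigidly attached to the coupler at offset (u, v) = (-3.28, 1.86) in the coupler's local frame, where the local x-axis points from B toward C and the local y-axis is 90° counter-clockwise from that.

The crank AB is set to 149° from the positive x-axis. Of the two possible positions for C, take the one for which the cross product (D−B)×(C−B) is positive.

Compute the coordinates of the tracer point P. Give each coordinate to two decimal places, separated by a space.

A=(0,0), D=(11.00,0)
B = A + 4.00·(cos149°, sin149°) = (-3.4287, 2.0602)
|BD| = 14.5750
circle(B,5.00) ∩ circle(D,10.00): a=4.7146, h=1.6651
  candidates: C₊=(1.4740,3.0421) cross=24.269; C₋=(1.0032,-0.2546) cross=-24.269
  mode + wants cross > 0 → take C=(1.4740,3.0421) (cross=24.269)
ex = (C−B)/|BC| = (0.9805,0.1964); ey = (-0.1964,0.9805)
P = B + -3.28·ex + 1.86·ey = (-7.0101,3.2398)

-7.01 3.24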